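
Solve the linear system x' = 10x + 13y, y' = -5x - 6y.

x(t) = -2C_1e^(2t)sin(t) + 3C_1e^(2t)cos(t) + 3C_2e^(2t)sin(t) + 2C_2e^(2t)cos(t), y(t) = C_1e^(2t)sin(t) - 2C_1e^(2t)cos(t) - 2C_2e^(2t)sin(t) - C_2e^(2t)cos(t)

Coefficient matrix A = [[10, 13], [-5, -6]].
Characteristic polynomial det(A - λI) = λ^2 - 4λ + 5 = 0.
Eigenvalues λ = 2 ± i (complex conjugate pair).
For λ=2+i: an eigenvector is (3,-2) - i(-2,1) = (3 + 2i, -2 - i).
A real fundamental pair from Re and Im of e^((2+i)t)v: X_1 = e^(2t)(cos(t)·(3,-2) + sin(t)·(-2,1)), X_2 = e^(2t)(sin(t)·(3,-2) - cos(t)·(-2,1)).
General solution: C_1X_1 + C_2X_2.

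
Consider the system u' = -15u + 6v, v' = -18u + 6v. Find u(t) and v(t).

Coefficient matrix A = [[-15, 6], [-18, 6]].
Characteristic polynomial det(A - λI) = λ^2 + 9λ + 18 = 0.
Eigenvalues λ = -3, -6.
For λ=-3: (A-λI) row 1 is [-12, 6], so an eigenvector is (-1, -2).
For λ=-6: (A-λI) row 1 is [-9, 6], so an eigenvector is (-2, -3).
General solution: C_1e^(-3t)(-1,-2) + C_2e^(-6t)(-2,-3).

u(t) = -C_1e^(-3t) - 2C_2e^(-6t), v(t) = -2C_1e^(-3t) - 3C_2e^(-6t)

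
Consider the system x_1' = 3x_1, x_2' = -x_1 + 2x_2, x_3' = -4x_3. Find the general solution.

Coefficient matrix A = [[3, 0, 0], [-1, 2, 0], [0, 0, -4]].
det(A - λI) = 0 gives eigenvalues λ = 3, 2, -4.
For λ=3: eigenvector (1,-1,0).
For λ=2: eigenvector (0,1,0).
For λ=-4: eigenvector (0,0,1).
General solution: c_1e^(3t)(1,-1,0) + c_2e^(2t)(0,1,0) + c_3e^(-4t)(0,0,1).

x_1(t) = c_1e^(3t), x_2(t) = -c_1e^(3t) + c_2e^(2t), x_3(t) = c_3e^(-4t)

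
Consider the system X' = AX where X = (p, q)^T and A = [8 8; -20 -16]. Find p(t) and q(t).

Coefficient matrix A = [[8, 8], [-20, -16]].
Characteristic polynomial det(A - λI) = λ^2 + 8λ + 32 = 0.
Eigenvalues λ = -4 ± 4i (complex conjugate pair).
For λ=-4+4i: an eigenvector is (-1,2) - i(1,-1) = (-1 - i, 2 + i).
A real fundamental pair from Re and Im of e^((-4+4i)t)v: X_1 = e^(-4t)(cos(4t)·(-1,2) + sin(4t)·(1,-1)), X_2 = e^(-4t)(sin(4t)·(-1,2) - cos(4t)·(1,-1)).
General solution: C_1X_1 + C_2X_2.

p(t) = C_1e^(-4t)sin(4t) - C_1e^(-4t)cos(4t) - C_2e^(-4t)sin(4t) - C_2e^(-4t)cos(4t), q(t) = -C_1e^(-4t)sin(4t) + 2C_1e^(-4t)cos(4t) + 2C_2e^(-4t)sin(4t) + C_2e^(-4t)cos(4t)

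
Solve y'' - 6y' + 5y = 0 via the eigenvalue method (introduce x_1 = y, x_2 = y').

y(t) = C_1e^(5t) + C_2e^(t)

Let x_1 = y, x_2 = y'. Then x_1' = x_2 and x_2' = -5x_1 + 6x_2.
A = [[0,1],[-5,6]]; det(A-λI) = λ^2 - 6λ + 5.
Eigenvalues λ = 5, 1 with eigenvectors (1,5), (1,1).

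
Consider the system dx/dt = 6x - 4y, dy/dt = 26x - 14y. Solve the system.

Coefficient matrix A = [[6, -4], [26, -14]].
Characteristic polynomial det(A - λI) = λ^2 + 8λ + 20 = 0.
Eigenvalues λ = -4 ± 2i (complex conjugate pair).
For λ=-4+2i: an eigenvector is (-1,-2) - i(-1,-3) = (-1 + i, -2 + 3i).
A real fundamental pair from Re and Im of e^((-4+2i)t)v: X_1 = e^(-4t)(cos(2t)·(-1,-2) + sin(2t)·(-1,-3)), X_2 = e^(-4t)(sin(2t)·(-1,-2) - cos(2t)·(-1,-3)).
General solution: K_1X_1 + K_2X_2.

x(t) = -K_1e^(-4t)sin(2t) - K_1e^(-4t)cos(2t) - K_2e^(-4t)sin(2t) + K_2e^(-4t)cos(2t), y(t) = -3K_1e^(-4t)sin(2t) - 2K_1e^(-4t)cos(2t) - 2K_2e^(-4t)sin(2t) + 3K_2e^(-4t)cos(2t)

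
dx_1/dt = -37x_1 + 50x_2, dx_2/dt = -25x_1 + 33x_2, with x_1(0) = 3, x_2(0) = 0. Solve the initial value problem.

x_1(t) = -21e^(-2t)sin(5t) + 3e^(-2t)cos(5t), x_2(t) = -15e^(-2t)sin(5t)

Coefficient matrix A = [[-37, 50], [-25, 33]].
Characteristic polynomial det(A - λI) = λ^2 + 4λ + 29 = 0.
Eigenvalues λ = -2 ± 5i (complex conjugate pair).
For λ=-2+5i: an eigenvector is (-3,-2) - i(1,1) = (-3 - i, -2 - i).
A real fundamental pair from Re and Im of e^((-2+5i)t)v: X_1 = e^(-2t)(cos(5t)·(-3,-2) + sin(5t)·(1,1)), X_2 = e^(-2t)(sin(5t)·(-3,-2) - cos(5t)·(1,1)).
General solution: c_1X_1 + c_2X_2.
Applying x_1(0)=3, x_2(0)=0 gives c_1=-3, c_2=6.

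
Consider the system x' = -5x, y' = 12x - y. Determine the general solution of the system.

x(t) = -c_1e^(-5t), y(t) = 3c_1e^(-5t) - c_2e^(-t)

Coefficient matrix A = [[-5, 0], [12, -1]].
Characteristic polynomial det(A - λI) = λ^2 + 6λ + 5 = 0.
Eigenvalues λ = -5, -1.
For λ=-5: (A-λI) row 2 is [12, 4], so an eigenvector is (-1, 3).
For λ=-1: (A-λI) row 1 is [-4, 0], so an eigenvector is (0, -1).
General solution: c_1e^(-5t)(-1,3) + c_2e^(-t)(0,-1).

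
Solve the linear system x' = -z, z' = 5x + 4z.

x(t) = c_1e^(2t)cos(t) + c_2e^(2t)sin(t), z(t) = c_1e^(2t)sin(t) - 2c_1e^(2t)cos(t) - 2c_2e^(2t)sin(t) - c_2e^(2t)cos(t)

Coefficient matrix A = [[0, -1], [5, 4]].
Characteristic polynomial det(A - λI) = λ^2 - 4λ + 5 = 0.
Eigenvalues λ = 2 ± i (complex conjugate pair).
For λ=2+i: an eigenvector is (1,-2) - i(0,1) = (1, -2 - i).
A real fundamental pair from Re and Im of e^((2+i)t)v: X_1 = e^(2t)(cos(t)·(1,-2) + sin(t)·(0,1)), X_2 = e^(2t)(sin(t)·(1,-2) - cos(t)·(0,1)).
General solution: c_1X_1 + c_2X_2.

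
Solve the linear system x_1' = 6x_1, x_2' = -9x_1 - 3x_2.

x_1(t) = -K_1e^(6t), x_2(t) = K_1e^(6t) + K_2e^(-3t)

Coefficient matrix A = [[6, 0], [-9, -3]].
Characteristic polynomial det(A - λI) = λ^2 - 3λ - 18 = 0.
Eigenvalues λ = 6, -3.
For λ=6: (A-λI) row 2 is [-9, -9], so an eigenvector is (-1, 1).
For λ=-3: (A-λI) row 1 is [9, 0], so an eigenvector is (0, 1).
General solution: K_1e^(6t)(-1,1) + K_2e^(-3t)(0,1).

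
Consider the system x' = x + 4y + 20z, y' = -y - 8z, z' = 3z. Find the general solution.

x(t) = K_1e^(t) - 2K_2e^(-t) + 6K_3e^(3t), y(t) = K_2e^(-t) - 2K_3e^(3t), z(t) = K_3e^(3t)

Coefficient matrix A = [[1, 4, 20], [0, -1, -8], [0, 0, 3]].
det(A - λI) = 0 gives eigenvalues λ = 1, -1, 3.
For λ=1: eigenvector (1,0,0).
For λ=-1: eigenvector (-2,1,0).
For λ=3: eigenvector (6,-2,1).
General solution: K_1e^(t)(1,0,0) + K_2e^(-t)(-2,1,0) + K_3e^(3t)(6,-2,1).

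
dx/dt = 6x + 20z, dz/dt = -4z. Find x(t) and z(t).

Coefficient matrix A = [[6, 20], [0, -4]].
Characteristic polynomial det(A - λI) = λ^2 - 2λ - 24 = 0.
Eigenvalues λ = 6, -4.
For λ=6: (A-λI) row 1 is [0, 20], so an eigenvector is (-1, 0).
For λ=-4: (A-λI) row 1 is [10, 20], so an eigenvector is (-2, 1).
General solution: c_1e^(6t)(-1,0) + c_2e^(-4t)(-2,1).

x(t) = -c_1e^(6t) - 2c_2e^(-4t), z(t) = c_2e^(-4t)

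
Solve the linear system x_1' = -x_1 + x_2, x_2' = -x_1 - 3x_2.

Coefficient matrix A = [[-1, 1], [-1, -3]].
Characteristic polynomial det(A - λI) = λ^2 + 4λ + 4 = 0.
Single eigenvalue λ = -2 with algebraic multiplicity 2.
Eigenvector v = (-1,1); generalized eigenvector w with (A-λI)w=v is (0,-1).
General solution: e^(-2t)[C_1·v + C_2·(t·v + w)].

x_1(t) = -C_1e^(-2t) - C_2te^(-2t), x_2(t) = C_1e^(-2t) + C_2te^(-2t) - C_2e^(-2t)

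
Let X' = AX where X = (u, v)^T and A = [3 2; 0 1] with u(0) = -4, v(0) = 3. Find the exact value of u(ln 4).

-76

A = [[3,2],[0,1]]; eigenvalues λ = 3, 1.
Eigenvectors: (-1,0) for λ=3, (1,-1) for λ=1.
From the initial condition, c_1 = 1, c_2 = -3.
u(ln 4) = (1)(4^3)(-1) + (-3)(4^1)(1) = -76.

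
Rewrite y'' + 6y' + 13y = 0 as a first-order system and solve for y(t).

y(t) = K_1e^(-3t)cos(2t) + K_2e^(-3t)sin(2t)

Let x_1 = y, x_2 = y'. Then x_1' = x_2 and x_2' = -13x_1 - 6x_2.
A = [[0,1],[-13,-6]]; det(A-λI) = λ^2 + 6λ + 13.
Eigenvalues λ = -3 ± 2i.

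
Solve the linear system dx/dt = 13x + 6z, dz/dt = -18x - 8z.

x(t) = 2K_1e^(4t) + K_2e^(t), z(t) = -3K_1e^(4t) - 2K_2e^(t)

Coefficient matrix A = [[13, 6], [-18, -8]].
Characteristic polynomial det(A - λI) = λ^2 - 5λ + 4 = 0.
Eigenvalues λ = 4, 1.
For λ=4: (A-λI) row 1 is [9, 6], so an eigenvector is (2, -3).
For λ=1: (A-λI) row 1 is [12, 6], so an eigenvector is (1, -2).
General solution: K_1e^(4t)(2,-3) + K_2e^(t)(1,-2).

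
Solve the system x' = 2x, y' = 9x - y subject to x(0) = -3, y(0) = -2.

Coefficient matrix A = [[2, 0], [9, -1]].
Characteristic polynomial det(A - λI) = λ^2 - λ - 2 = 0.
Eigenvalues λ = 2, -1.
For λ=2: (A-λI) row 2 is [9, -3], so an eigenvector is (-1, -3).
For λ=-1: (A-λI) row 1 is [3, 0], so an eigenvector is (0, 1).
General solution: K_1e^(2t)(-1,-3) + K_2e^(-t)(0,1).
Applying x(0)=-3, y(0)=-2 gives K_1=3, K_2=7.

x(t) = -3e^(2t), y(t) = -9e^(2t) + 7e^(-t)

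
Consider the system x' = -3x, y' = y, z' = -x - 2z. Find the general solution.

x(t) = C_3e^(-3t), y(t) = C_2e^(t), z(t) = C_1e^(-2t) + C_3e^(-3t)

Coefficient matrix A = [[-3, 0, 0], [0, 1, 0], [-1, 0, -2]].
det(A - λI) = 0 gives eigenvalues λ = -2, 1, -3.
For λ=-2: eigenvector (0,0,1).
For λ=1: eigenvector (0,1,0).
For λ=-3: eigenvector (1,0,1).
General solution: C_1e^(-2t)(0,0,1) + C_2e^(t)(0,1,0) + C_3e^(-3t)(1,0,1).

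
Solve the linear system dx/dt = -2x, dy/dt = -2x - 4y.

Coefficient matrix A = [[-2, 0], [-2, -4]].
Characteristic polynomial det(A - λI) = λ^2 + 6λ + 8 = 0.
Eigenvalues λ = -2, -4.
For λ=-2: (A-λI) row 2 is [-2, -2], so an eigenvector is (-1, 1).
For λ=-4: (A-λI) row 1 is [2, 0], so an eigenvector is (0, -1).
General solution: c_1e^(-2t)(-1,1) + c_2e^(-4t)(0,-1).

x(t) = -c_1e^(-2t), y(t) = c_1e^(-2t) - c_2e^(-4t)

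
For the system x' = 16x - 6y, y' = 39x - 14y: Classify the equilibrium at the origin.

A = [[16,-6],[39,-14]]; det(A-λI) = λ^2 - 2λ + 10.
λ = 1 ± 3i: positive real part.

unstable spiral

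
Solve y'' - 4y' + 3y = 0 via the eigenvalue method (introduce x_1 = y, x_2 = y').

y(t) = K_1e^(t) + K_2e^(3t)

Let x_1 = y, x_2 = y'. Then x_1' = x_2 and x_2' = -3x_1 + 4x_2.
A = [[0,1],[-3,4]]; det(A-λI) = λ^2 - 4λ + 3.
Eigenvalues λ = 1, 3 with eigenvectors (1,1), (1,3).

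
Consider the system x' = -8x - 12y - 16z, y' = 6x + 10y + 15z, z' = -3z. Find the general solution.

Coefficient matrix A = [[-8, -12, -16], [6, 10, 15], [0, 0, -3]].
det(A - λI) = 0 gives eigenvalues λ = -3, -2, 4.
For λ=-3: eigenvector (4,-3,1).
For λ=-2: eigenvector (-2,1,0).
For λ=4: eigenvector (-1,1,0).
General solution: K_1e^(-3t)(4,-3,1) + K_2e^(-2t)(-2,1,0) + K_3e^(4t)(-1,1,0).

x(t) = 4K_1e^(-3t) - 2K_2e^(-2t) - K_3e^(4t), y(t) = -3K_1e^(-3t) + K_2e^(-2t) + K_3e^(4t), z(t) = K_1e^(-3t)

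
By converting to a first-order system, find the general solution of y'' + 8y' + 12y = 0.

Let x_1 = y, x_2 = y'. Then x_1' = x_2 and x_2' = -12x_1 - 8x_2.
A = [[0,1],[-12,-8]]; det(A-λI) = λ^2 + 8λ + 12.
Eigenvalues λ = -6, -2 with eigenvectors (1,-6), (1,-2).

y(t) = c_1e^(-6t) + c_2e^(-2t)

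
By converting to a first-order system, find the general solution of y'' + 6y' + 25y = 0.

y(t) = c_1e^(-3t)cos(4t) + c_2e^(-3t)sin(4t)

Let x_1 = y, x_2 = y'. Then x_1' = x_2 and x_2' = -25x_1 - 6x_2.
A = [[0,1],[-25,-6]]; det(A-λI) = λ^2 + 6λ + 25.
Eigenvalues λ = -3 ± 4i.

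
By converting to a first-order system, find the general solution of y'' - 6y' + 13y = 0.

y(t) = C_1e^(3t)cos(2t) + C_2e^(3t)sin(2t)

Let x_1 = y, x_2 = y'. Then x_1' = x_2 and x_2' = -13x_1 + 6x_2.
A = [[0,1],[-13,6]]; det(A-λI) = λ^2 - 6λ + 13.
Eigenvalues λ = 3 ± 2i.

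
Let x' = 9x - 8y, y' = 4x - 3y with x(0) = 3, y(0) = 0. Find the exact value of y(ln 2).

90

A = [[9,-8],[4,-3]]; eigenvalues λ = 5, 1.
Eigenvectors: (2,1) for λ=5, (-1,-1) for λ=1.
From the initial condition, c_1 = 3, c_2 = 3.
y(ln 2) = (3)(2^5)(1) + (3)(2^1)(-1) = 90.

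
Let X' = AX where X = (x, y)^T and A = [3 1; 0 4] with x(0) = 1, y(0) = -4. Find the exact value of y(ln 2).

A = [[3,1],[0,4]]; eigenvalues λ = 4, 3.
Eigenvectors: (-1,-1) for λ=4, (1,0) for λ=3.
From the initial condition, c_1 = 4, c_2 = 5.
y(ln 2) = (4)(2^4)(-1) + (5)(2^3)(0) = -64.

-64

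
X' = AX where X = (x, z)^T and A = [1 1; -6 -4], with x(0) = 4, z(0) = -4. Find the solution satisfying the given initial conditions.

Coefficient matrix A = [[1, 1], [-6, -4]].
Characteristic polynomial det(A - λI) = λ^2 + 3λ + 2 = 0.
Eigenvalues λ = -1, -2.
For λ=-1: (A-λI) row 1 is [2, 1], so an eigenvector is (-1, 2).
For λ=-2: (A-λI) row 1 is [3, 1], so an eigenvector is (-1, 3).
General solution: C_1e^(-t)(-1,2) + C_2e^(-2t)(-1,3).
Applying x(0)=4, z(0)=-4 gives C_1=-8, C_2=4.

x(t) = 8e^(-t) - 4e^(-2t), z(t) = -16e^(-t) + 12e^(-2t)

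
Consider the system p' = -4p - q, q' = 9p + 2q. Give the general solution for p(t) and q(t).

p(t) = C_1e^(-t) + C_2te^(-t), q(t) = -3C_1e^(-t) - 3C_2te^(-t) - C_2e^(-t)

Coefficient matrix A = [[-4, -1], [9, 2]].
Characteristic polynomial det(A - λI) = λ^2 + 2λ + 1 = 0.
Single eigenvalue λ = -1 with algebraic multiplicity 2.
Eigenvector v = (1,-3); generalized eigenvector w with (A-λI)w=v is (0,-1).
General solution: e^(-t)[C_1·v + C_2·(t·v + w)].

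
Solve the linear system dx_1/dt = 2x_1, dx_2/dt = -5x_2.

x_1(t) = C_2e^(2t), x_2(t) = -C_1e^(-5t)

Coefficient matrix A = [[2, 0], [0, -5]].
Characteristic polynomial det(A - λI) = λ^2 + 3λ - 10 = 0.
Eigenvalues λ = -5, 2.
For λ=-5: (A-λI) row 1 is [7, 0], so an eigenvector is (0, -1).
For λ=2: (A-λI) row 2 is [0, -7], so an eigenvector is (1, 0).
General solution: C_1e^(-5t)(0,-1) + C_2e^(2t)(1,0).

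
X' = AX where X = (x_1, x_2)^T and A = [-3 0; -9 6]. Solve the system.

x_1(t) = -c_2e^(-3t), x_2(t) = c_1e^(6t) - c_2e^(-3t)

Coefficient matrix A = [[-3, 0], [-9, 6]].
Characteristic polynomial det(A - λI) = λ^2 - 3λ - 18 = 0.
Eigenvalues λ = 6, -3.
For λ=6: (A-λI) row 1 is [-9, 0], so an eigenvector is (0, 1).
For λ=-3: (A-λI) row 2 is [-9, 9], so an eigenvector is (-1, -1).
General solution: c_1e^(6t)(0,1) + c_2e^(-3t)(-1,-1).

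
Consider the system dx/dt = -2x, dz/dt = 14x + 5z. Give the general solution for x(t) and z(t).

x(t) = -K_1e^(-2t), z(t) = 2K_1e^(-2t) + K_2e^(5t)

Coefficient matrix A = [[-2, 0], [14, 5]].
Characteristic polynomial det(A - λI) = λ^2 - 3λ - 10 = 0.
Eigenvalues λ = -2, 5.
For λ=-2: (A-λI) row 2 is [14, 7], so an eigenvector is (-1, 2).
For λ=5: (A-λI) row 1 is [-7, 0], so an eigenvector is (0, 1).
General solution: K_1e^(-2t)(-1,2) + K_2e^(5t)(0,1).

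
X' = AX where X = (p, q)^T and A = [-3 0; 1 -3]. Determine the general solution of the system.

Coefficient matrix A = [[-3, 0], [1, -3]].
Characteristic polynomial det(A - λI) = λ^2 + 6λ + 9 = 0.
Single eigenvalue λ = -3 with algebraic multiplicity 2.
Eigenvector v = (0,1); generalized eigenvector w with (A-λI)w=v is (1,-3).
General solution: e^(-3t)[K_1·v + K_2·(t·v + w)].

p(t) = K_2e^(-3t), q(t) = K_1e^(-3t) + K_2te^(-3t) - 3K_2e^(-3t)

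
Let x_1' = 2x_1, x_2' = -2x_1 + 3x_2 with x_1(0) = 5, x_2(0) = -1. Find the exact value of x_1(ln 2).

20

A = [[2,0],[-2,3]]; eigenvalues λ = 2, 3.
Eigenvectors: (1,2) for λ=2, (0,1) for λ=3.
From the initial condition, c_1 = 5, c_2 = -11.
x_1(ln 2) = (5)(2^2)(1) + (-11)(2^3)(0) = 20.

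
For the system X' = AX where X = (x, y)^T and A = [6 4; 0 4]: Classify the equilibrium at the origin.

unstable node

A = [[6,4],[0,4]]; det(A-λI) = λ^2 - 10λ + 24.
λ = 6, 4: both positive.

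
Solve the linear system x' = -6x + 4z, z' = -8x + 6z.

Coefficient matrix A = [[-6, 4], [-8, 6]].
Characteristic polynomial det(A - λI) = λ^2 - 4 = 0.
Eigenvalues λ = 2, -2.
For λ=2: (A-λI) row 1 is [-8, 4], so an eigenvector is (-1, -2).
For λ=-2: (A-λI) row 1 is [-4, 4], so an eigenvector is (-1, -1).
General solution: K_1e^(2t)(-1,-2) + K_2e^(-2t)(-1,-1).

x(t) = -K_1e^(2t) - K_2e^(-2t), z(t) = -2K_1e^(2t) - K_2e^(-2t)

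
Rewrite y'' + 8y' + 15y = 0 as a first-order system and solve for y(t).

y(t) = C_1e^(-5t) + C_2e^(-3t)

Let x_1 = y, x_2 = y'. Then x_1' = x_2 and x_2' = -15x_1 - 8x_2.
A = [[0,1],[-15,-8]]; det(A-λI) = λ^2 + 8λ + 15.
Eigenvalues λ = -5, -3 with eigenvectors (1,-5), (1,-3).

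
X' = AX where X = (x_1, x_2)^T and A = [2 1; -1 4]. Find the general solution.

x_1(t) = C_1e^(3t) + C_2te^(3t) - 2C_2e^(3t), x_2(t) = C_1e^(3t) + C_2te^(3t) - C_2e^(3t)

Coefficient matrix A = [[2, 1], [-1, 4]].
Characteristic polynomial det(A - λI) = λ^2 - 6λ + 9 = 0.
Single eigenvalue λ = 3 with algebraic multiplicity 2.
Eigenvector v = (1,1); generalized eigenvector w with (A-λI)w=v is (-2,-1).
General solution: e^(3t)[C_1·v + C_2·(t·v + w)].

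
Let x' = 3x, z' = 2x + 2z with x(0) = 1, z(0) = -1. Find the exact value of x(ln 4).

A = [[3,0],[2,2]]; eigenvalues λ = 3, 2.
Eigenvectors: (1,2) for λ=3, (0,-1) for λ=2.
From the initial condition, c_1 = 1, c_2 = 3.
x(ln 4) = (1)(4^3)(1) + (3)(4^2)(0) = 64.

64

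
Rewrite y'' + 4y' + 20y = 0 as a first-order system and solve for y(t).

Let x_1 = y, x_2 = y'. Then x_1' = x_2 and x_2' = -20x_1 - 4x_2.
A = [[0,1],[-20,-4]]; det(A-λI) = λ^2 + 4λ + 20.
Eigenvalues λ = -2 ± 4i.

y(t) = c_1e^(-2t)cos(4t) + c_2e^(-2t)sin(4t)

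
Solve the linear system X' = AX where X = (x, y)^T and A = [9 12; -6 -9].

Coefficient matrix A = [[9, 12], [-6, -9]].
Characteristic polynomial det(A - λI) = λ^2 - 9 = 0.
Eigenvalues λ = -3, 3.
For λ=-3: (A-λI) row 1 is [12, 12], so an eigenvector is (-1, 1).
For λ=3: (A-λI) row 1 is [6, 12], so an eigenvector is (-2, 1).
General solution: C_1e^(-3t)(-1,1) + C_2e^(3t)(-2,1).

x(t) = -C_1e^(-3t) - 2C_2e^(3t), y(t) = C_1e^(-3t) + C_2e^(3t)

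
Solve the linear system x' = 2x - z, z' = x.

Coefficient matrix A = [[2, -1], [1, 0]].
Characteristic polynomial det(A - λI) = λ^2 - 2λ + 1 = 0.
Single eigenvalue λ = 1 with algebraic multiplicity 2.
Eigenvector v = (-1,-1); generalized eigenvector w with (A-λI)w=v is (2,3).
General solution: e^(t)[C_1·v + C_2·(t·v + w)].

x(t) = -C_1e^(t) - C_2te^(t) + 2C_2e^(t), z(t) = -C_1e^(t) - C_2te^(t) + 3C_2e^(t)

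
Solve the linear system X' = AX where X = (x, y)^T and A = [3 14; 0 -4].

x(t) = 2C_1e^(-4t) - C_2e^(3t), y(t) = -C_1e^(-4t)

Coefficient matrix A = [[3, 14], [0, -4]].
Characteristic polynomial det(A - λI) = λ^2 + λ - 12 = 0.
Eigenvalues λ = -4, 3.
For λ=-4: (A-λI) row 1 is [7, 14], so an eigenvector is (2, -1).
For λ=3: (A-λI) row 1 is [0, 14], so an eigenvector is (-1, 0).
General solution: C_1e^(-4t)(2,-1) + C_2e^(3t)(-1,0).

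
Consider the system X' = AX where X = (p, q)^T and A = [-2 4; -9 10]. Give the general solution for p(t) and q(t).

Coefficient matrix A = [[-2, 4], [-9, 10]].
Characteristic polynomial det(A - λI) = λ^2 - 8λ + 16 = 0.
Single eigenvalue λ = 4 with algebraic multiplicity 2.
Eigenvector v = (2,3); generalized eigenvector w with (A-λI)w=v is (1,2).
General solution: e^(4t)[C_1·v + C_2·(t·v + w)].

p(t) = 2C_1e^(4t) + 2C_2te^(4t) + C_2e^(4t), q(t) = 3C_1e^(4t) + 3C_2te^(4t) + 2C_2e^(4t)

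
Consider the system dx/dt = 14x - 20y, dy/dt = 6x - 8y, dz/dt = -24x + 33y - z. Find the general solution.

Coefficient matrix A = [[14, -20, 0], [6, -8, 0], [-24, 33, -1]].
det(A - λI) = 0 gives eigenvalues λ = 4, -1, 2.
For λ=4: eigenvector (2,1,-3).
For λ=-1: eigenvector (0,0,1).
For λ=2: eigenvector (5,3,-7).
General solution: c_1e^(4t)(2,1,-3) + c_2e^(-t)(0,0,1) + c_3e^(2t)(5,3,-7).

x(t) = 2c_1e^(4t) + 5c_3e^(2t), y(t) = c_1e^(4t) + 3c_3e^(2t), z(t) = -3c_1e^(4t) + c_2e^(-t) - 7c_3e^(2t)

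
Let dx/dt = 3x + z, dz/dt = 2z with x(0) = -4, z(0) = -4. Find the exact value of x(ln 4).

-448

A = [[3,1],[0,2]]; eigenvalues λ = 2, 3.
Eigenvectors: (1,-1) for λ=2, (-1,0) for λ=3.
From the initial condition, c_1 = 4, c_2 = 8.
x(ln 4) = (4)(4^2)(1) + (8)(4^3)(-1) = -448.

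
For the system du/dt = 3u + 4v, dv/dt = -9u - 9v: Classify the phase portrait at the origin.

stable improper node

A = [[3,4],[-9,-9]]; det(A-λI) = λ^2 + 6λ + 9.
repeated λ = -3 with a single eigenvector.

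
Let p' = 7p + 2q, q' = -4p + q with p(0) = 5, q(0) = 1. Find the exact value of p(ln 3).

A = [[7,2],[-4,1]]; eigenvalues λ = 3, 5.
Eigenvectors: (-1,2) for λ=3, (-1,1) for λ=5.
From the initial condition, c_1 = 6, c_2 = -11.
p(ln 3) = (6)(3^3)(-1) + (-11)(3^5)(-1) = 2511.

2511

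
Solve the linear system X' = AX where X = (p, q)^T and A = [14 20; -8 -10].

Coefficient matrix A = [[14, 20], [-8, -10]].
Characteristic polynomial det(A - λI) = λ^2 - 4λ + 20 = 0.
Eigenvalues λ = 2 ± 4i (complex conjugate pair).
For λ=2+4i: an eigenvector is (1,-1) - i(-2,1) = (1 + 2i, -1 - i).
A real fundamental pair from Re and Im of e^((2+4i)t)v: X_1 = e^(2t)(cos(4t)·(1,-1) + sin(4t)·(-2,1)), X_2 = e^(2t)(sin(4t)·(1,-1) - cos(4t)·(-2,1)).
General solution: C_1X_1 + C_2X_2.

p(t) = -2C_1e^(2t)sin(4t) + C_1e^(2t)cos(4t) + C_2e^(2t)sin(4t) + 2C_2e^(2t)cos(4t), q(t) = C_1e^(2t)sin(4t) - C_1e^(2t)cos(4t) - C_2e^(2t)sin(4t) - C_2e^(2t)cos(4t)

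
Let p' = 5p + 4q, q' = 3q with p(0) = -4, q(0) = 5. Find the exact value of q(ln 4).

A = [[5,4],[0,3]]; eigenvalues λ = 3, 5.
Eigenvectors: (-2,1) for λ=3, (1,0) for λ=5.
From the initial condition, c_1 = 5, c_2 = 6.
q(ln 4) = (5)(4^3)(1) + (6)(4^5)(0) = 320.

320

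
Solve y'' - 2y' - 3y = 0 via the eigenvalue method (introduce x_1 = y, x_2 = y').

Let x_1 = y, x_2 = y'. Then x_1' = x_2 and x_2' = 3x_1 + 2x_2.
A = [[0,1],[3,2]]; det(A-λI) = λ^2 - 2λ - 3.
Eigenvalues λ = 3, -1 with eigenvectors (1,3), (1,-1).

y(t) = K_1e^(3t) + K_2e^(-t)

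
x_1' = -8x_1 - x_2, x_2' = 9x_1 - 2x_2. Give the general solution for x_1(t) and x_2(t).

Coefficient matrix A = [[-8, -1], [9, -2]].
Characteristic polynomial det(A - λI) = λ^2 + 10λ + 25 = 0.
Single eigenvalue λ = -5 with algebraic multiplicity 2.
Eigenvector v = (1,-3); generalized eigenvector w with (A-λI)w=v is (-1,2).
General solution: e^(-5t)[C_1·v + C_2·(t·v + w)].

x_1(t) = C_1e^(-5t) + C_2te^(-5t) - C_2e^(-5t), x_2(t) = -3C_1e^(-5t) - 3C_2te^(-5t) + 2C_2e^(-5t)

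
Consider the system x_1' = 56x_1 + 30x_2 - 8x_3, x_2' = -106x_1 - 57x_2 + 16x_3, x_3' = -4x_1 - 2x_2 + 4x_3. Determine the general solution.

x_1(t) = 2c_1e^(3t) + c_2e^(-4t) - c_3e^(4t), x_2(t) = -3c_1e^(3t) - 2c_2e^(-4t) + 2c_3e^(4t), x_3(t) = 2c_1e^(3t) + c_3e^(4t)

Coefficient matrix A = [[56, 30, -8], [-106, -57, 16], [-4, -2, 4]].
det(A - λI) = 0 gives eigenvalues λ = 3, -4, 4.
For λ=3: eigenvector (2,-3,2).
For λ=-4: eigenvector (1,-2,0).
For λ=4: eigenvector (-1,2,1).
General solution: c_1e^(3t)(2,-3,2) + c_2e^(-4t)(1,-2,0) + c_3e^(4t)(-1,2,1).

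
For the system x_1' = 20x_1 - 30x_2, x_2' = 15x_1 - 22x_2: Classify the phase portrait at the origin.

A = [[20,-30],[15,-22]]; det(A-λI) = λ^2 + 2λ + 10.
λ = -1 ± 3i: negative real part.

stable spiral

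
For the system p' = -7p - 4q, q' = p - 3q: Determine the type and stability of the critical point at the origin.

stable improper node

A = [[-7,-4],[1,-3]]; det(A-λI) = λ^2 + 10λ + 25.
repeated λ = -5 with a single eigenvector.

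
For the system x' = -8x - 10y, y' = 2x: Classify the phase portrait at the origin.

A = [[-8,-10],[2,0]]; det(A-λI) = λ^2 + 8λ + 20.
λ = -4 ± 2i: negative real part.

stable spiral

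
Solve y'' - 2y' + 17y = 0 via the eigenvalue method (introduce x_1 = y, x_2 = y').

y(t) = K_1e^(t)cos(4t) + K_2e^(t)sin(4t)

Let x_1 = y, x_2 = y'. Then x_1' = x_2 and x_2' = -17x_1 + 2x_2.
A = [[0,1],[-17,2]]; det(A-λI) = λ^2 - 2λ + 17.
Eigenvalues λ = 1 ± 4i.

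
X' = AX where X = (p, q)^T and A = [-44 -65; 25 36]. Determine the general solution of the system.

Coefficient matrix A = [[-44, -65], [25, 36]].
Characteristic polynomial det(A - λI) = λ^2 + 8λ + 41 = 0.
Eigenvalues λ = -4 ± 5i (complex conjugate pair).
For λ=-4+5i: an eigenvector is (-3,2) - i(-2,1) = (-3 + 2i, 2 - i).
A real fundamental pair from Re and Im of e^((-4+5i)t)v: X_1 = e^(-4t)(cos(5t)·(-3,2) + sin(5t)·(-2,1)), X_2 = e^(-4t)(sin(5t)·(-3,2) - cos(5t)·(-2,1)).
General solution: K_1X_1 + K_2X_2.

p(t) = -2K_1e^(-4t)sin(5t) - 3K_1e^(-4t)cos(5t) - 3K_2e^(-4t)sin(5t) + 2K_2e^(-4t)cos(5t), q(t) = K_1e^(-4t)sin(5t) + 2K_1e^(-4t)cos(5t) + 2K_2e^(-4t)sin(5t) - K_2e^(-4t)cos(5t)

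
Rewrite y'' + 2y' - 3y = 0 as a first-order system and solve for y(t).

y(t) = c_1e^(t) + c_2e^(-3t)

Let x_1 = y, x_2 = y'. Then x_1' = x_2 and x_2' = 3x_1 - 2x_2.
A = [[0,1],[3,-2]]; det(A-λI) = λ^2 + 2λ - 3.
Eigenvalues λ = 1, -3 with eigenvectors (1,1), (1,-3).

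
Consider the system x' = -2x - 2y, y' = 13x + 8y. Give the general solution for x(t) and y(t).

Coefficient matrix A = [[-2, -2], [13, 8]].
Characteristic polynomial det(A - λI) = λ^2 - 6λ + 10 = 0.
Eigenvalues λ = 3 ± i (complex conjugate pair).
For λ=3+i: an eigenvector is (-1,2) - i(1,-3) = (-1 - i, 2 + 3i).
A real fundamental pair from Re and Im of e^((3+i)t)v: X_1 = e^(3t)(cos(t)·(-1,2) + sin(t)·(1,-3)), X_2 = e^(3t)(sin(t)·(-1,2) - cos(t)·(1,-3)).
General solution: C_1X_1 + C_2X_2.

x(t) = C_1e^(3t)sin(t) - C_1e^(3t)cos(t) - C_2e^(3t)sin(t) - C_2e^(3t)cos(t), y(t) = -3C_1e^(3t)sin(t) + 2C_1e^(3t)cos(t) + 2C_2e^(3t)sin(t) + 3C_2e^(3t)cos(t)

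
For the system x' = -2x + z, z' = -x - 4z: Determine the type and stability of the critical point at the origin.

stable improper node

A = [[-2,1],[-1,-4]]; det(A-λI) = λ^2 + 6λ + 9.
repeated λ = -3 with a single eigenvector.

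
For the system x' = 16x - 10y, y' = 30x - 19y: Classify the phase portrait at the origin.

saddle

A = [[16,-10],[30,-19]]; det(A-λI) = λ^2 + 3λ - 4.
λ = 1, -4: opposite signs.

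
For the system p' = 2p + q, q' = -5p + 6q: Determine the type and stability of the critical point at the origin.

unstable spiral

A = [[2,1],[-5,6]]; det(A-λI) = λ^2 - 8λ + 17.
λ = 4 ± i: positive real part.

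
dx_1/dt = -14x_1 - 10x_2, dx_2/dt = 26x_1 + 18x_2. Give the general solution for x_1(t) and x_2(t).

x_1(t) = -2c_1e^(2t)sin(2t) - c_1e^(2t)cos(2t) - c_2e^(2t)sin(2t) + 2c_2e^(2t)cos(2t), x_2(t) = 3c_1e^(2t)sin(2t) + 2c_1e^(2t)cos(2t) + 2c_2e^(2t)sin(2t) - 3c_2e^(2t)cos(2t)

Coefficient matrix A = [[-14, -10], [26, 18]].
Characteristic polynomial det(A - λI) = λ^2 - 4λ + 8 = 0.
Eigenvalues λ = 2 ± 2i (complex conjugate pair).
For λ=2+2i: an eigenvector is (-1,2) - i(-2,3) = (-1 + 2i, 2 - 3i).
A real fundamental pair from Re and Im of e^((2+2i)t)v: X_1 = e^(2t)(cos(2t)·(-1,2) + sin(2t)·(-2,3)), X_2 = e^(2t)(sin(2t)·(-1,2) - cos(2t)·(-2,3)).
General solution: c_1X_1 + c_2X_2.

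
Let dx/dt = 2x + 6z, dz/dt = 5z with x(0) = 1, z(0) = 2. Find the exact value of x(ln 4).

4048

A = [[2,6],[0,5]]; eigenvalues λ = 5, 2.
Eigenvectors: (-2,-1) for λ=5, (-1,0) for λ=2.
From the initial condition, c_1 = -2, c_2 = 3.
x(ln 4) = (-2)(4^5)(-2) + (3)(4^2)(-1) = 4048.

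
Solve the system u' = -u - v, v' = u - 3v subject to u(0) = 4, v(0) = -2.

u(t) = 6te^(-2t) + 4e^(-2t), v(t) = 6te^(-2t) - 2e^(-2t)

Coefficient matrix A = [[-1, -1], [1, -3]].
Characteristic polynomial det(A - λI) = λ^2 + 4λ + 4 = 0.
Single eigenvalue λ = -2 with algebraic multiplicity 2.
Eigenvector v = (1,1); generalized eigenvector w with (A-λI)w=v is (-2,-3).
General solution: e^(-2t)[K_1·v + K_2·(t·v + w)].
Applying u(0)=4, v(0)=-2 gives K_1=16, K_2=6.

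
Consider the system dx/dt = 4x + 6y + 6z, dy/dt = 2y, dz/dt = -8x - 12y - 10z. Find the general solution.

Coefficient matrix A = [[4, 6, 6], [0, 2, 0], [-8, -12, -10]].
det(A - λI) = 0 gives eigenvalues λ = -2, 2, -4.
For λ=-2: eigenvector (1,0,-1).
For λ=2: eigenvector (0,1,-1).
For λ=-4: eigenvector (-3,0,4).
General solution: C_1e^(-2t)(1,0,-1) + C_2e^(2t)(0,1,-1) + C_3e^(-4t)(-3,0,4).

x(t) = C_1e^(-2t) - 3C_3e^(-4t), y(t) = C_2e^(2t), z(t) = -C_1e^(-2t) - C_2e^(2t) + 4C_3e^(-4t)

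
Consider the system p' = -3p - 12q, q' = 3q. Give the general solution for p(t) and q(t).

Coefficient matrix A = [[-3, -12], [0, 3]].
Characteristic polynomial det(A - λI) = λ^2 - 9 = 0.
Eigenvalues λ = 3, -3.
For λ=3: (A-λI) row 1 is [-6, -12], so an eigenvector is (2, -1).
For λ=-3: (A-λI) row 1 is [0, -12], so an eigenvector is (-1, 0).
General solution: C_1e^(3t)(2,-1) + C_2e^(-3t)(-1,0).

p(t) = 2C_1e^(3t) - C_2e^(-3t), q(t) = -C_1e^(3t)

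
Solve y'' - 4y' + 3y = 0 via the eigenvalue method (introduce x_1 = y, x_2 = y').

Let x_1 = y, x_2 = y'. Then x_1' = x_2 and x_2' = -3x_1 + 4x_2.
A = [[0,1],[-3,4]]; det(A-λI) = λ^2 - 4λ + 3.
Eigenvalues λ = 1, 3 with eigenvectors (1,1), (1,3).

y(t) = C_1e^(t) + C_2e^(3t)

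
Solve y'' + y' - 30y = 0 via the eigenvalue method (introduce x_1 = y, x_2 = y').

Let x_1 = y, x_2 = y'. Then x_1' = x_2 and x_2' = 30x_1 - x_2.
A = [[0,1],[30,-1]]; det(A-λI) = λ^2 + λ - 30.
Eigenvalues λ = -6, 5 with eigenvectors (1,-6), (1,5).

y(t) = c_1e^(-6t) + c_2e^(5t)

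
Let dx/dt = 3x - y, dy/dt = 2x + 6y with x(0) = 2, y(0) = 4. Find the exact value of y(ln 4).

10240

A = [[3,-1],[2,6]]; eigenvalues λ = 4, 5.
Eigenvectors: (1,-1) for λ=4, (-1,2) for λ=5.
From the initial condition, c_1 = 8, c_2 = 6.
y(ln 4) = (8)(4^4)(-1) + (6)(4^5)(2) = 10240.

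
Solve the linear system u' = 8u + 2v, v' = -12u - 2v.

u(t) = K_1e^(2t) - K_2e^(4t), v(t) = -3K_1e^(2t) + 2K_2e^(4t)

Coefficient matrix A = [[8, 2], [-12, -2]].
Characteristic polynomial det(A - λI) = λ^2 - 6λ + 8 = 0.
Eigenvalues λ = 2, 4.
For λ=2: (A-λI) row 1 is [6, 2], so an eigenvector is (1, -3).
For λ=4: (A-λI) row 1 is [4, 2], so an eigenvector is (-1, 2).
General solution: K_1e^(2t)(1,-3) + K_2e^(4t)(-1,2).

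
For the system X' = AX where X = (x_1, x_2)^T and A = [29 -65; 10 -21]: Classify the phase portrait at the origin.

A = [[29,-65],[10,-21]]; det(A-λI) = λ^2 - 8λ + 41.
λ = 4 ± 5i: positive real part.

unstable spiral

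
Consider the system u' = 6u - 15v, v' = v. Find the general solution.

Coefficient matrix A = [[6, -15], [0, 1]].
Characteristic polynomial det(A - λI) = λ^2 - 7λ + 6 = 0.
Eigenvalues λ = 6, 1.
For λ=6: (A-λI) row 1 is [0, -15], so an eigenvector is (-1, 0).
For λ=1: (A-λI) row 1 is [5, -15], so an eigenvector is (3, 1).
General solution: K_1e^(6t)(-1,0) + K_2e^(t)(3,1).

u(t) = -K_1e^(6t) + 3K_2e^(t), v(t) = K_2e^(t)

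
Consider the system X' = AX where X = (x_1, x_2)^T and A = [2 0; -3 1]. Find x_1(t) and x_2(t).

x_1(t) = -C_2e^(2t), x_2(t) = C_1e^(t) + 3C_2e^(2t)

Coefficient matrix A = [[2, 0], [-3, 1]].
Characteristic polynomial det(A - λI) = λ^2 - 3λ + 2 = 0.
Eigenvalues λ = 1, 2.
For λ=1: (A-λI) row 1 is [1, 0], so an eigenvector is (0, 1).
For λ=2: (A-λI) row 2 is [-3, -1], so an eigenvector is (-1, 3).
General solution: C_1e^(t)(0,1) + C_2e^(2t)(-1,3).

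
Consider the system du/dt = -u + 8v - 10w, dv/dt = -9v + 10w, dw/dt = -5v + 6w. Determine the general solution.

Coefficient matrix A = [[-1, 8, -10], [0, -9, 10], [0, -5, 6]].
det(A - λI) = 0 gives eigenvalues λ = -4, 1, -1.
For λ=-4: eigenvector (-2,2,1).
For λ=1: eigenvector (1,-1,-1).
For λ=-1: eigenvector (1,0,0).
General solution: C_1e^(-4t)(-2,2,1) + C_2e^(t)(1,-1,-1) + C_3e^(-t)(1,0,0).

u(t) = -2C_1e^(-4t) + C_2e^(t) + C_3e^(-t), v(t) = 2C_1e^(-4t) - C_2e^(t), w(t) = C_1e^(-4t) - C_2e^(t)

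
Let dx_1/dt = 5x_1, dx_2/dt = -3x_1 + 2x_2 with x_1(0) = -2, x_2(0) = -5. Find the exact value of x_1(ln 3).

A = [[5,0],[-3,2]]; eigenvalues λ = 5, 2.
Eigenvectors: (-1,1) for λ=5, (0,-1) for λ=2.
From the initial condition, c_1 = 2, c_2 = 7.
x_1(ln 3) = (2)(3^5)(-1) + (7)(3^2)(0) = -486.

-486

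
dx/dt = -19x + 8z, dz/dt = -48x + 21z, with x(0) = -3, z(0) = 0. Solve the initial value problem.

Coefficient matrix A = [[-19, 8], [-48, 21]].
Characteristic polynomial det(A - λI) = λ^2 - 2λ - 15 = 0.
Eigenvalues λ = 5, -3.
For λ=5: (A-λI) row 1 is [-24, 8], so an eigenvector is (1, 3).
For λ=-3: (A-λI) row 1 is [-16, 8], so an eigenvector is (1, 2).
General solution: c_1e^(5t)(1,3) + c_2e^(-3t)(1,2).
Applying x(0)=-3, z(0)=0 gives c_1=6, c_2=-9.

x(t) = 6e^(5t) - 9e^(-3t), z(t) = 18e^(5t) - 18e^(-3t)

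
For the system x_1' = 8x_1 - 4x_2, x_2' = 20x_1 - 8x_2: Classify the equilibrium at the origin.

A = [[8,-4],[20,-8]]; det(A-λI) = λ^2 + 16.
λ = 0 ± 4i: zero real part.

center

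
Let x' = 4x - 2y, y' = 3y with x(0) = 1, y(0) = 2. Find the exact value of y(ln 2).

16

A = [[4,-2],[0,3]]; eigenvalues λ = 4, 3.
Eigenvectors: (1,0) for λ=4, (-2,-1) for λ=3.
From the initial condition, c_1 = -3, c_2 = -2.
y(ln 2) = (-3)(2^4)(0) + (-2)(2^3)(-1) = 16.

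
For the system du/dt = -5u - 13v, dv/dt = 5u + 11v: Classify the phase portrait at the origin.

A = [[-5,-13],[5,11]]; det(A-λI) = λ^2 - 6λ + 10.
λ = 3 ± i: positive real part.

unstable spiral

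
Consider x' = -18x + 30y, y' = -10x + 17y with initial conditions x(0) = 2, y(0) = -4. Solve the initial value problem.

x(t) = -30e^(2t) + 32e^(-3t), y(t) = -20e^(2t) + 16e^(-3t)

Coefficient matrix A = [[-18, 30], [-10, 17]].
Characteristic polynomial det(A - λI) = λ^2 + λ - 6 = 0.
Eigenvalues λ = -3, 2.
For λ=-3: (A-λI) row 1 is [-15, 30], so an eigenvector is (-2, -1).
For λ=2: (A-λI) row 1 is [-20, 30], so an eigenvector is (3, 2).
General solution: K_1e^(-3t)(-2,-1) + K_2e^(2t)(3,2).
Applying x(0)=2, y(0)=-4 gives K_1=-16, K_2=-10.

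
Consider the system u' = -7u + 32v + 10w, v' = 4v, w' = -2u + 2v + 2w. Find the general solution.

u(t) = 2c_1e^(-2t) + 2c_2e^(4t) + 5c_3e^(-3t), v(t) = c_2e^(4t), w(t) = c_1e^(-2t) - c_2e^(4t) + 2c_3e^(-3t)

Coefficient matrix A = [[-7, 32, 10], [0, 4, 0], [-2, 2, 2]].
det(A - λI) = 0 gives eigenvalues λ = -2, 4, -3.
For λ=-2: eigenvector (2,0,1).
For λ=4: eigenvector (2,1,-1).
For λ=-3: eigenvector (5,0,2).
General solution: c_1e^(-2t)(2,0,1) + c_2e^(4t)(2,1,-1) + c_3e^(-3t)(5,0,2).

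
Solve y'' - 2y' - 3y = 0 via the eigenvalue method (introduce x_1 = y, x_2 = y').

Let x_1 = y, x_2 = y'. Then x_1' = x_2 and x_2' = 3x_1 + 2x_2.
A = [[0,1],[3,2]]; det(A-λI) = λ^2 - 2λ - 3.
Eigenvalues λ = -1, 3 with eigenvectors (1,-1), (1,3).

y(t) = c_1e^(-t) + c_2e^(3t)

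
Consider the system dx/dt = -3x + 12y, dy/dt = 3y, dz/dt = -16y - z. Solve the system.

x(t) = c_1e^(-3t) + 2c_2e^(3t), y(t) = c_2e^(3t), z(t) = -4c_2e^(3t) + c_3e^(-t)

Coefficient matrix A = [[-3, 12, 0], [0, 3, 0], [0, -16, -1]].
det(A - λI) = 0 gives eigenvalues λ = -3, 3, -1.
For λ=-3: eigenvector (1,0,0).
For λ=3: eigenvector (2,1,-4).
For λ=-1: eigenvector (0,0,1).
General solution: c_1e^(-3t)(1,0,0) + c_2e^(3t)(2,1,-4) + c_3e^(-t)(0,0,1).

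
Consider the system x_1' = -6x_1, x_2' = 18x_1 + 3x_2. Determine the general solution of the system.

Coefficient matrix A = [[-6, 0], [18, 3]].
Characteristic polynomial det(A - λI) = λ^2 + 3λ - 18 = 0.
Eigenvalues λ = 3, -6.
For λ=3: (A-λI) row 1 is [-9, 0], so an eigenvector is (0, -1).
For λ=-6: (A-λI) row 2 is [18, 9], so an eigenvector is (1, -2).
General solution: K_1e^(3t)(0,-1) + K_2e^(-6t)(1,-2).

x_1(t) = K_2e^(-6t), x_2(t) = -K_1e^(3t) - 2K_2e^(-6t)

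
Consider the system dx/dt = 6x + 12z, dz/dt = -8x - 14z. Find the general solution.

Coefficient matrix A = [[6, 12], [-8, -14]].
Characteristic polynomial det(A - λI) = λ^2 + 8λ + 12 = 0.
Eigenvalues λ = -2, -6.
For λ=-2: (A-λI) row 1 is [8, 12], so an eigenvector is (-3, 2).
For λ=-6: (A-λI) row 1 is [12, 12], so an eigenvector is (1, -1).
General solution: K_1e^(-2t)(-3,2) + K_2e^(-6t)(1,-1).

x(t) = -3K_1e^(-2t) + K_2e^(-6t), z(t) = 2K_1e^(-2t) - K_2e^(-6t)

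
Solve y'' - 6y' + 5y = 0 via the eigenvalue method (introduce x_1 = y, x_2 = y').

Let x_1 = y, x_2 = y'. Then x_1' = x_2 and x_2' = -5x_1 + 6x_2.
A = [[0,1],[-5,6]]; det(A-λI) = λ^2 - 6λ + 5.
Eigenvalues λ = 5, 1 with eigenvectors (1,5), (1,1).

y(t) = C_1e^(5t) + C_2e^(t)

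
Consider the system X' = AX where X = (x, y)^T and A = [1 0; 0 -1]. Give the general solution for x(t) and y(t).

x(t) = C_2e^(t), y(t) = -C_1e^(-t)

Coefficient matrix A = [[1, 0], [0, -1]].
Characteristic polynomial det(A - λI) = λ^2 - 1 = 0.
Eigenvalues λ = -1, 1.
For λ=-1: (A-λI) row 1 is [2, 0], so an eigenvector is (0, -1).
For λ=1: (A-λI) row 2 is [0, -2], so an eigenvector is (1, 0).
General solution: C_1e^(-t)(0,-1) + C_2e^(t)(1,0).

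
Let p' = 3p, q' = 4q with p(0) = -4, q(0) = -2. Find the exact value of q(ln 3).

A = [[3,0],[0,4]]; eigenvalues λ = 4, 3.
Eigenvectors: (0,1) for λ=4, (-1,0) for λ=3.
From the initial condition, c_1 = -2, c_2 = 4.
q(ln 3) = (-2)(3^4)(1) + (4)(3^3)(0) = -162.

-162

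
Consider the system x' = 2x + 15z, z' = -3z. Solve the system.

x(t) = 3K_1e^(-3t) + K_2e^(2t), z(t) = -K_1e^(-3t)

Coefficient matrix A = [[2, 15], [0, -3]].
Characteristic polynomial det(A - λI) = λ^2 + λ - 6 = 0.
Eigenvalues λ = -3, 2.
For λ=-3: (A-λI) row 1 is [5, 15], so an eigenvector is (3, -1).
For λ=2: (A-λI) row 1 is [0, 15], so an eigenvector is (1, 0).
General solution: K_1e^(-3t)(3,-1) + K_2e^(2t)(1,0).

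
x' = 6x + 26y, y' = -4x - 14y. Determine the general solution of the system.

x(t) = -2K_1e^(-4t)sin(2t) - 3K_1e^(-4t)cos(2t) - 3K_2e^(-4t)sin(2t) + 2K_2e^(-4t)cos(2t), y(t) = K_1e^(-4t)sin(2t) + K_1e^(-4t)cos(2t) + K_2e^(-4t)sin(2t) - K_2e^(-4t)cos(2t)

Coefficient matrix A = [[6, 26], [-4, -14]].
Characteristic polynomial det(A - λI) = λ^2 + 8λ + 20 = 0.
Eigenvalues λ = -4 ± 2i (complex conjugate pair).
For λ=-4+2i: an eigenvector is (-3,1) - i(-2,1) = (-3 + 2i, 1 - i).
A real fundamental pair from Re and Im of e^((-4+2i)t)v: X_1 = e^(-4t)(cos(2t)·(-3,1) + sin(2t)·(-2,1)), X_2 = e^(-4t)(sin(2t)·(-3,1) - cos(2t)·(-2,1)).
General solution: K_1X_1 + K_2X_2.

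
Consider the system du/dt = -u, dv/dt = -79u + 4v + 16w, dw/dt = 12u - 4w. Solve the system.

Coefficient matrix A = [[-1, 0, 0], [-79, 4, 16], [12, 0, -4]].
det(A - λI) = 0 gives eigenvalues λ = 4, -1, -4.
For λ=4: eigenvector (0,1,0).
For λ=-1: eigenvector (1,3,4).
For λ=-4: eigenvector (0,-2,1).
General solution: C_1e^(4t)(0,1,0) + C_2e^(-t)(1,3,4) + C_3e^(-4t)(0,-2,1).

u(t) = C_2e^(-t), v(t) = C_1e^(4t) + 3C_2e^(-t) - 2C_3e^(-4t), w(t) = 4C_2e^(-t) + C_3e^(-4t)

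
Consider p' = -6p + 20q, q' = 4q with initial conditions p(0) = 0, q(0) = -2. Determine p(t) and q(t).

Coefficient matrix A = [[-6, 20], [0, 4]].
Characteristic polynomial det(A - λI) = λ^2 + 2λ - 24 = 0.
Eigenvalues λ = 4, -6.
For λ=4: (A-λI) row 1 is [-10, 20], so an eigenvector is (-2, -1).
For λ=-6: (A-λI) row 1 is [0, 20], so an eigenvector is (1, 0).
General solution: C_1e^(4t)(-2,-1) + C_2e^(-6t)(1,0).
Applying p(0)=0, q(0)=-2 gives C_1=2, C_2=4.

p(t) = -4e^(4t) + 4e^(-6t), q(t) = -2e^(4t)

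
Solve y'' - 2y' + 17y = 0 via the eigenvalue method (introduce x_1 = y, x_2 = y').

Let x_1 = y, x_2 = y'. Then x_1' = x_2 and x_2' = -17x_1 + 2x_2.
A = [[0,1],[-17,2]]; det(A-λI) = λ^2 - 2λ + 17.
Eigenvalues λ = 1 ± 4i.

y(t) = c_1e^(t)cos(4t) + c_2e^(t)sin(4t)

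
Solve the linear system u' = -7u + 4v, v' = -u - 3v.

Coefficient matrix A = [[-7, 4], [-1, -3]].
Characteristic polynomial det(A - λI) = λ^2 + 10λ + 25 = 0.
Single eigenvalue λ = -5 with algebraic multiplicity 2.
Eigenvector v = (2,1); generalized eigenvector w with (A-λI)w=v is (1,1).
General solution: e^(-5t)[K_1·v + K_2·(t·v + w)].

u(t) = 2K_1e^(-5t) + 2K_2te^(-5t) + K_2e^(-5t), v(t) = K_1e^(-5t) + K_2te^(-5t) + K_2e^(-5t)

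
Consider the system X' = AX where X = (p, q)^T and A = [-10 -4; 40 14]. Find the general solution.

Coefficient matrix A = [[-10, -4], [40, 14]].
Characteristic polynomial det(A - λI) = λ^2 - 4λ + 20 = 0.
Eigenvalues λ = 2 ± 4i (complex conjugate pair).
For λ=2+4i: an eigenvector is (0,-1) - i(1,-3) = (0 - i, -1 + 3i).
A real fundamental pair from Re and Im of e^((2+4i)t)v: X_1 = e^(2t)(cos(4t)·(0,-1) + sin(4t)·(1,-3)), X_2 = e^(2t)(sin(4t)·(0,-1) - cos(4t)·(1,-3)).
General solution: K_1X_1 + K_2X_2.

p(t) = K_1e^(2t)sin(4t) - K_2e^(2t)cos(4t), q(t) = -3K_1e^(2t)sin(4t) - K_1e^(2t)cos(4t) - K_2e^(2t)sin(4t) + 3K_2e^(2t)cos(4t)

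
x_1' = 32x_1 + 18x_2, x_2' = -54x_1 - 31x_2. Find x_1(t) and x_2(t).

x_1(t) = -K_1e^(-4t) - 2K_2e^(5t), x_2(t) = 2K_1e^(-4t) + 3K_2e^(5t)

Coefficient matrix A = [[32, 18], [-54, -31]].
Characteristic polynomial det(A - λI) = λ^2 - λ - 20 = 0.
Eigenvalues λ = -4, 5.
For λ=-4: (A-λI) row 1 is [36, 18], so an eigenvector is (-1, 2).
For λ=5: (A-λI) row 1 is [27, 18], so an eigenvector is (-2, 3).
General solution: K_1e^(-4t)(-1,2) + K_2e^(5t)(-2,3).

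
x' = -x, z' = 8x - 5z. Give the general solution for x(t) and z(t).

x(t) = -c_2e^(-t), z(t) = -c_1e^(-5t) - 2c_2e^(-t)

Coefficient matrix A = [[-1, 0], [8, -5]].
Characteristic polynomial det(A - λI) = λ^2 + 6λ + 5 = 0.
Eigenvalues λ = -5, -1.
For λ=-5: (A-λI) row 1 is [4, 0], so an eigenvector is (0, -1).
For λ=-1: (A-λI) row 2 is [8, -4], so an eigenvector is (-1, -2).
General solution: c_1e^(-5t)(0,-1) + c_2e^(-t)(-1,-2).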